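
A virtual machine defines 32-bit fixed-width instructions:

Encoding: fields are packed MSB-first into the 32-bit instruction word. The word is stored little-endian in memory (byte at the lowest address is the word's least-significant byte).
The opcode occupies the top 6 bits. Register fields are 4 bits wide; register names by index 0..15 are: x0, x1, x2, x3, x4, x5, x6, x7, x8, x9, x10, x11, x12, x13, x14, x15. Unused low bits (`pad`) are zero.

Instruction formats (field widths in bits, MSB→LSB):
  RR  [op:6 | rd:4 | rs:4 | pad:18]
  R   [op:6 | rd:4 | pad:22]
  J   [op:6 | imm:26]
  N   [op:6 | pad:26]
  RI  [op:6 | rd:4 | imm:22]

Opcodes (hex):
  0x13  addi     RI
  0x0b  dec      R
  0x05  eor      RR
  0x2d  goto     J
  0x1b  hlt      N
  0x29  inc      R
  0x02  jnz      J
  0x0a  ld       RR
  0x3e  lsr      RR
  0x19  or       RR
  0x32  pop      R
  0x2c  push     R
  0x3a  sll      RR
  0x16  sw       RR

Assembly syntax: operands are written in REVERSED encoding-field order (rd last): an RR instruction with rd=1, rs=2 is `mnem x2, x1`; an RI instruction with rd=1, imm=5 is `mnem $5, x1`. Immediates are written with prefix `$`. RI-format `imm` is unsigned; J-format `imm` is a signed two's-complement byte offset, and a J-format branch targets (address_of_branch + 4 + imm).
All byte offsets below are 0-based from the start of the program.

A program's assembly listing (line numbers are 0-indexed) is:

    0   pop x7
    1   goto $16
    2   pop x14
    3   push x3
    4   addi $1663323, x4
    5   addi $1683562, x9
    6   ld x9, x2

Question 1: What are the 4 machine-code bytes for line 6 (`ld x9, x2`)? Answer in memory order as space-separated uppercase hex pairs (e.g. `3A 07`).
00 00 A4 28

6. ld fields op=0xa:6|rd=2:4|rs=9:4|pad=0:18 → word 28a40000h → 00 00 a4 28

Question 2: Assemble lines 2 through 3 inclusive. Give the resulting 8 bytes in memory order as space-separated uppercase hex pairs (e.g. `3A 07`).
00 00 80 CB 00 00 C0 B0

line 2 (pop): pack op=0x32:6|rd=14:4|pad=0:22 = 0xcb800000; little→ 00 00 80 cb
line 3 (push): pack op=0x2c:6|rd=3:4|pad=0:22 = 0xb0c00000; little→ 00 00 c0 b0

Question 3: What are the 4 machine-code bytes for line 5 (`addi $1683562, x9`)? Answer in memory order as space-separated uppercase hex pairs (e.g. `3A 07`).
6A B0 59 4E

L5: addi op=0x13:6|rd=9:4|imm=1683562:22 ⇒ 0x4e59b06a ⇒ little 6a b0 59 4e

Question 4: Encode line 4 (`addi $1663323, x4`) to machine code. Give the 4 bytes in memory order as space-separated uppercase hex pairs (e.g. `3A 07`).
4. addi fields op=0x13:6|rd=4:4|imm=1663323:22 → word 4d19615bh → 5b 61 19 4d

5B 61 19 4D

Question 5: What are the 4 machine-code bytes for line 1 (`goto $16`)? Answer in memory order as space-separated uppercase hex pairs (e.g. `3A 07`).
10 00 00 B4

line 1 (goto): pack op=0x2d:6|imm=16:26 = 0xb4000010; little→ 10 00 00 b4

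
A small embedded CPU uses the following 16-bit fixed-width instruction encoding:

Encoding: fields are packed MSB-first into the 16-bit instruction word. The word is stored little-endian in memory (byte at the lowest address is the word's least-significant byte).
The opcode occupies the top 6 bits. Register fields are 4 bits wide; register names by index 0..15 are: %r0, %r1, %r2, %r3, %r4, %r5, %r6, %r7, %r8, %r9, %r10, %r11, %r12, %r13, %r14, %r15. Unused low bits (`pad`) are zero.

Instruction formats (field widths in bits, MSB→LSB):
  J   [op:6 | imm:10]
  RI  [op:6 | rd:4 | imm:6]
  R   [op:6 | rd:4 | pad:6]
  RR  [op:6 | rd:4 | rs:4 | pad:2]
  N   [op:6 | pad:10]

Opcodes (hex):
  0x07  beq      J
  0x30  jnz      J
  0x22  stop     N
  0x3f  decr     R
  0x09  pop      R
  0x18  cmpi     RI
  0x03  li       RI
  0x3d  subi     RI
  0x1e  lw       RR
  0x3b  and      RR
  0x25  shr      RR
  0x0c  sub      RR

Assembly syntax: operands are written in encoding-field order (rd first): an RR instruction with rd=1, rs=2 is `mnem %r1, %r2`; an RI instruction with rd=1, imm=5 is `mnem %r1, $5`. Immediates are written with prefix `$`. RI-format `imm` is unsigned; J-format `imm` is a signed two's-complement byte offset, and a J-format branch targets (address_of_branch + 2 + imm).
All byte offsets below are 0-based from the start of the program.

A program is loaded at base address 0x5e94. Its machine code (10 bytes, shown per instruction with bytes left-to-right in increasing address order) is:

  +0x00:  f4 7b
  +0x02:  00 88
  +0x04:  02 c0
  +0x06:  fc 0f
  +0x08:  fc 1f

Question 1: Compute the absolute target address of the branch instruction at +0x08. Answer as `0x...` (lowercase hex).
0x5e9a

+0x08: fc 1f ⇒ word 0x1ffc (little)
  op=0x1ffc>>10=0x7 ⇒ beq (J)
  [9:0] imm=1020 (s10→-4) = $-4
  target = base 0x5e94 + off 0x08 + 2 + imm -4 = 0x5e9a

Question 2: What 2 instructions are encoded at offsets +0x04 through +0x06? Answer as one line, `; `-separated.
jnz $2; li %r15, $60

@+04  little-endian(02 c0) = 0xc002
  top 6b → 0x30 → jnz [J]
  imm: (w>>0)&0x3ff=0x2 → $2
@+06  little-endian(fc 0f) = 0x0ffc
  top 6b → 0x3 → li [RI]
  rd: (w>>6)&0xf=0xf → %r15
  imm: (w>>0)&0x3f=0x3c → $60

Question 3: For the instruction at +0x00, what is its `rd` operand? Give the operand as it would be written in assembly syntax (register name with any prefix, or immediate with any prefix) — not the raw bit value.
off 0x00: read f4 7b as little → 0x7bf4
  top 6b → 0x1e → lw [RR]
  rd: (w>>6)&0xf=0xf → %r15
  rs: (w>>2)&0xf=0xd → %r13

%r15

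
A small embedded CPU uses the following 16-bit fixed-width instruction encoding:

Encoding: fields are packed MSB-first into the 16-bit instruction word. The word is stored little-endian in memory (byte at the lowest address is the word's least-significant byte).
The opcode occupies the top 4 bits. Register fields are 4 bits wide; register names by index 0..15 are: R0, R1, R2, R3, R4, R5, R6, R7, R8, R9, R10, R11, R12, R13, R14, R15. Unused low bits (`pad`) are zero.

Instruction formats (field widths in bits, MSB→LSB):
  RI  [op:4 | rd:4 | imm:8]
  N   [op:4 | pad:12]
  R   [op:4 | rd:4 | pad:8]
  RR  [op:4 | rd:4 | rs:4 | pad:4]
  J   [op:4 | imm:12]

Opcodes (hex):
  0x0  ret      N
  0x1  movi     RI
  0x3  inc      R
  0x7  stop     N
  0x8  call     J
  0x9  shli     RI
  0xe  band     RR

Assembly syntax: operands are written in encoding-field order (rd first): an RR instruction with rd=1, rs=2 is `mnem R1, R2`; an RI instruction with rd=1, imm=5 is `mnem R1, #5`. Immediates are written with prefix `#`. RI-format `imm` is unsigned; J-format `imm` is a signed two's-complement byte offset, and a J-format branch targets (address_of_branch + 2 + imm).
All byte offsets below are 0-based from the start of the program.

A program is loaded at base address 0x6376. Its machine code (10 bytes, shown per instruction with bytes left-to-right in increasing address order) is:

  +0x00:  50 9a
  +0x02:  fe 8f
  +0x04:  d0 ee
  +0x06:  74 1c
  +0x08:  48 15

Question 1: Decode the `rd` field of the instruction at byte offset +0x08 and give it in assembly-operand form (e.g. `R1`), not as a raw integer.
off 0x08: read 48 15 as little → 0x1548
  op=0x1548>>12=0x1 ⇒ movi (RI)
  rd@[11:8]=0x5 ⇒ R5
  imm@[7:0]=0x48 ⇒ #72

R5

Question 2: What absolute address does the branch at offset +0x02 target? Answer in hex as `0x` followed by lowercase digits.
0x6378

+0x02: fe 8f ⇒ word 0x8ffe (little)
  opcode bits[15:12]=0x8: call/J
  imm@[11:0]=0xffe (s12→-2) ⇒ #-2
  target = base 0x6376 + off 0x02 + 2 + imm -2 = 0x6378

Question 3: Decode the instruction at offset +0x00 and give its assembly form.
shli R10, #80

@+00  little-endian(50 9a) = 0x9a50
  opcode bits[15:12]=0x9: shli/RI
  [11:8] rd=10 = R10
  [7:0] imm=80 = #80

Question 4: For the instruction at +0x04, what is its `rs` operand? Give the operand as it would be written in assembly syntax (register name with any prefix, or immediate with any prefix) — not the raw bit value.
R13

off 0x04: read d0 ee as little → 0xeed0
  opcode bits[15:12]=0xe: band/RR
  rd@[11:8]=0xe ⇒ R14
  rs@[7:4]=0xd ⇒ R13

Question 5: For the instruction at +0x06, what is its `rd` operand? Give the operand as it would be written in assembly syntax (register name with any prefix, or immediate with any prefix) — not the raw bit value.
+0x06: 74 1c ⇒ word 0x1c74 (little)
  op=0x1c74>>12=0x1 ⇒ movi (RI)
  rd: (w>>8)&0xf=0xc → R12
  imm: (w>>0)&0xff=0x74 → #116

R12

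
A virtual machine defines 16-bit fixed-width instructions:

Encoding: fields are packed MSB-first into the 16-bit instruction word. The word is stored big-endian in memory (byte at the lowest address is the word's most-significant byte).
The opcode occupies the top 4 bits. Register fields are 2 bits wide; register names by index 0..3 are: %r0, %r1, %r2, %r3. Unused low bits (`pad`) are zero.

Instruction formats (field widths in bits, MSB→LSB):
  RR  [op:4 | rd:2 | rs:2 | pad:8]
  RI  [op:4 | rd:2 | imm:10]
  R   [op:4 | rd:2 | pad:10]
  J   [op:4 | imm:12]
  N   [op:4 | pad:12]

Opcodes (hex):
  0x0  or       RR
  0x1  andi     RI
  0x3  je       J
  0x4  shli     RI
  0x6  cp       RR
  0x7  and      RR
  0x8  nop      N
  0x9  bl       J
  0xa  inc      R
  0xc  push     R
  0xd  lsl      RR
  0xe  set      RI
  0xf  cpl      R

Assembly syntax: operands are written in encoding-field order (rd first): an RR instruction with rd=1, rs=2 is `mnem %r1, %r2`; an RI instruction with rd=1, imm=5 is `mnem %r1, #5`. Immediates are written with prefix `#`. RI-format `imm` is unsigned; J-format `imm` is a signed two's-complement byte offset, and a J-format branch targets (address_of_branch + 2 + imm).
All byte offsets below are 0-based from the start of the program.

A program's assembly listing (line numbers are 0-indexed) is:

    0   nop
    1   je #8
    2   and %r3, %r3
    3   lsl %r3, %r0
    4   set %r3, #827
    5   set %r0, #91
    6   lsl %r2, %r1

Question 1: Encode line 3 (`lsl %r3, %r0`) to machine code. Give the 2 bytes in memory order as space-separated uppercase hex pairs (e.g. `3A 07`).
line 3 (lsl): pack op=0xd:4|rd=3:2|rs=0:2|pad=0:8 = 0xdc00; big→ dc 00

DC 00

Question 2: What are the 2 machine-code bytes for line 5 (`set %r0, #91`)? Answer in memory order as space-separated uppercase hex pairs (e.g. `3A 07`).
5. set fields op=0xe:4|rd=0:2|imm=91:10 → word e05bh → e0 5b

E0 5B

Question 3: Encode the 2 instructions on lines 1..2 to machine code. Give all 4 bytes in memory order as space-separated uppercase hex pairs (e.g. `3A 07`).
1. je fields op=0x3:4|imm=8:12 → word 3008h → 30 08
2. and fields op=0x7:4|rd=3:2|rs=3:2|pad=0:8 → word 7f00h → 7f 00

30 08 7F 00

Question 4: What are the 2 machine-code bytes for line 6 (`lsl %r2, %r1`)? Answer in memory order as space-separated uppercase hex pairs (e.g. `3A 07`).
line 6 (lsl): pack op=0xd:4|rd=2:2|rs=1:2|pad=0:8 = 0xd900; big→ d9 00

D9 00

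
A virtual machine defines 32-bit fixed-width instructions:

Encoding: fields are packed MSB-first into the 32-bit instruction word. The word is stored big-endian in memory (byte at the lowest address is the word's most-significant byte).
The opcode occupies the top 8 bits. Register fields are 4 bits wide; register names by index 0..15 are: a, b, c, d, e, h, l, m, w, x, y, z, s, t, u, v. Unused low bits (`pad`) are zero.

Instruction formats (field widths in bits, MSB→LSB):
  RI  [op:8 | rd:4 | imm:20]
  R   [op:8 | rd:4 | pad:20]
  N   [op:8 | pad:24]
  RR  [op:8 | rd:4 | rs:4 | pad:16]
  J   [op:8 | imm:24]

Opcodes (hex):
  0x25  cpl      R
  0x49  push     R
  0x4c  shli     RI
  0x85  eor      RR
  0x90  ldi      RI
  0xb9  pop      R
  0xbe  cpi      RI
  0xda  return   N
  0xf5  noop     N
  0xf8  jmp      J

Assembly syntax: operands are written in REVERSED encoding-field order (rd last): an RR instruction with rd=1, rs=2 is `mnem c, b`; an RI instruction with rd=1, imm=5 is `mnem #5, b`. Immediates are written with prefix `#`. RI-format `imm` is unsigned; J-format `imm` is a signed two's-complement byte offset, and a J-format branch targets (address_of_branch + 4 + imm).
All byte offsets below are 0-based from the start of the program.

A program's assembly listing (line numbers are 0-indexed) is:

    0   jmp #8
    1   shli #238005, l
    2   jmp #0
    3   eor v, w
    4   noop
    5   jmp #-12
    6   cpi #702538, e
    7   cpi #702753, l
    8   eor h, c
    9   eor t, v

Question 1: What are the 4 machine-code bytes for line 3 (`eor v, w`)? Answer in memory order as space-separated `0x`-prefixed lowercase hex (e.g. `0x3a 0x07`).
0x85 0x8f 0x00 0x00

3. eor fields op=0x85:8|rd=8:4|rs=15:4|pad=0:16 → word 858f0000h → 85 8f 00 00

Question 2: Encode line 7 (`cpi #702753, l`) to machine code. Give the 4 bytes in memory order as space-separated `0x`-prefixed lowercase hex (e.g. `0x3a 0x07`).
L7: cpi op=0xbe:8|rd=6:4|imm=702753:20 ⇒ 0xbe6ab921 ⇒ big be 6a b9 21

0xbe 0x6a 0xb9 0x21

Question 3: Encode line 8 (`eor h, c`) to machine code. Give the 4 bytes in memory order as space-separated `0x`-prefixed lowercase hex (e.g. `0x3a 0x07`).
line 8 (eor): pack op=0x85:8|rd=2:4|rs=5:4|pad=0:16 = 0x85250000; big→ 85 25 00 00

0x85 0x25 0x00 0x00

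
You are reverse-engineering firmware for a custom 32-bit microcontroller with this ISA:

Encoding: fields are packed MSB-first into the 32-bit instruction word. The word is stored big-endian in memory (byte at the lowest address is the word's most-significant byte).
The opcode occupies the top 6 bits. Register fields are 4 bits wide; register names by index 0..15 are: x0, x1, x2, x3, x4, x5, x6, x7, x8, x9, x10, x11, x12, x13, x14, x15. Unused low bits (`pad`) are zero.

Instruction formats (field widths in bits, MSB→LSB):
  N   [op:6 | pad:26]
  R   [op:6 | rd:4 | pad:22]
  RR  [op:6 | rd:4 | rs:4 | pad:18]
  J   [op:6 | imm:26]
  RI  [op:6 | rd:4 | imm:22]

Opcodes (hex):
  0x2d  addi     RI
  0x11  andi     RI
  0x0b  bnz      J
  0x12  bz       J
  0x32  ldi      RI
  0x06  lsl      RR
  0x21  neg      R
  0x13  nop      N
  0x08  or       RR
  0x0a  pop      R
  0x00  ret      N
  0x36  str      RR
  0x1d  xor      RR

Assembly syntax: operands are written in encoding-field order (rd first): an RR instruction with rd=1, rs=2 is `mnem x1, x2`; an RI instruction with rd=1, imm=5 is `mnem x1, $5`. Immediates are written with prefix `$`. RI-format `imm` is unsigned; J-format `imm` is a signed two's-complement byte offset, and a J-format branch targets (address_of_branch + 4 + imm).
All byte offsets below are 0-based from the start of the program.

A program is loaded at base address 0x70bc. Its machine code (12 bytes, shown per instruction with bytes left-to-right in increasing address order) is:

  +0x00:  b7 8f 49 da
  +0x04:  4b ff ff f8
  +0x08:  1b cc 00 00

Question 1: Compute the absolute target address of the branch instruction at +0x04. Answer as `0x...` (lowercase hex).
off 0x04: read 4b ff ff f8 as big → 0x4bfffff8
  opcode bits[31:26]=0x12: bz/J
  imm@[25:0]=0x3fffff8 (s26→-8) ⇒ $-8
  target = base 0x70bc + off 0x04 + 4 + imm -8 = 0x70bc

0x70bc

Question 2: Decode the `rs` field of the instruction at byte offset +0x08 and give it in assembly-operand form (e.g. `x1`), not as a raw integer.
+0x08: 1b cc 00 00 ⇒ word 0x1bcc0000 (big)
  top 6b → 0x6 → lsl [RR]
  rd: (w>>22)&0xf=0xf → x15
  rs: (w>>18)&0xf=0x3 → x3

x3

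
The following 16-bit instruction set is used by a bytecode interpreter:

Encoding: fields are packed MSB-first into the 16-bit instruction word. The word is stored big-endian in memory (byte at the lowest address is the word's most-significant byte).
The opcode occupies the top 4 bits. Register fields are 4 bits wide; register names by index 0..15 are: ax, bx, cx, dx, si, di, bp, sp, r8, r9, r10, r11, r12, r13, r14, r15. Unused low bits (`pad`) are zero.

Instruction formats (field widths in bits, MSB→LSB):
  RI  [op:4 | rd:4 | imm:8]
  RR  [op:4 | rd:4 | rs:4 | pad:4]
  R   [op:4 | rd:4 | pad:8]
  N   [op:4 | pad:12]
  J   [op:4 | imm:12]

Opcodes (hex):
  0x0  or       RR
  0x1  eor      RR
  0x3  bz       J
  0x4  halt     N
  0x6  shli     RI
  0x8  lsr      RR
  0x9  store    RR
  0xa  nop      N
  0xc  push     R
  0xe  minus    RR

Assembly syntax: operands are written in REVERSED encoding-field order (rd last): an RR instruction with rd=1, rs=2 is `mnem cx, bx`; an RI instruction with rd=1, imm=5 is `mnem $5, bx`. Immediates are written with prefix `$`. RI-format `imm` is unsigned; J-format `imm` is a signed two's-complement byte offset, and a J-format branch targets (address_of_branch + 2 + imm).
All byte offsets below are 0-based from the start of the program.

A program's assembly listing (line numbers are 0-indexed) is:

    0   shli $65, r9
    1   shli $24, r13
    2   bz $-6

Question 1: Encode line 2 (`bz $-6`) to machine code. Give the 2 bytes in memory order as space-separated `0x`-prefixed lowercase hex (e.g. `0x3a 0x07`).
0x3f 0xfa

2. bz fields op=0x3:4|imm=-6:12 → word 3ffah → 3f fa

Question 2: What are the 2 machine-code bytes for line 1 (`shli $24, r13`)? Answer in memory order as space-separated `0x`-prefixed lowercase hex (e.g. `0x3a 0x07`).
1. shli fields op=0x6:4|rd=13:4|imm=24:8 → word 6d18h → 6d 18

0x6d 0x18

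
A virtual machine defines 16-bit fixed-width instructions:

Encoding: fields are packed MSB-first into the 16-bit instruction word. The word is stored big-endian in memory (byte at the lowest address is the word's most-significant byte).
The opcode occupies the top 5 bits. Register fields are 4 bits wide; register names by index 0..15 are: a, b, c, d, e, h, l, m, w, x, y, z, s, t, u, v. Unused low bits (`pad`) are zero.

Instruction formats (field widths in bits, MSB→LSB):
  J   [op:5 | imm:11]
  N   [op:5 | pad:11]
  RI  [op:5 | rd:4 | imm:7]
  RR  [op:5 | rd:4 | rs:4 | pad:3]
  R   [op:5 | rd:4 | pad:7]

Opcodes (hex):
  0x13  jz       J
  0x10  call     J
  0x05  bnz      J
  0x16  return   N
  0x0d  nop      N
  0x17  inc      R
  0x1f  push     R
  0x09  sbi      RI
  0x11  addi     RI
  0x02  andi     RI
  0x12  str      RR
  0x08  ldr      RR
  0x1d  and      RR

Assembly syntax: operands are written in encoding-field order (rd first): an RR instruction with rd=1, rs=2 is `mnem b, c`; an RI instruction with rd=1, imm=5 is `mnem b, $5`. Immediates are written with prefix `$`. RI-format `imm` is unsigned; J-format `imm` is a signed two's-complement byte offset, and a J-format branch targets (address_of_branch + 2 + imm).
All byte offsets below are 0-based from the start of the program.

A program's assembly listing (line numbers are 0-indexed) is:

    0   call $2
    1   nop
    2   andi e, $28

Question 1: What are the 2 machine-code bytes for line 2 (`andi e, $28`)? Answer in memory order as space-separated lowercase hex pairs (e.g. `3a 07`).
12 1c

2. andi fields op=0x2:5|rd=4:4|imm=28:7 → word 121ch → 12 1c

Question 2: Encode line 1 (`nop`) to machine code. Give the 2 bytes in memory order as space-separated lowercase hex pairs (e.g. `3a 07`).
1. nop fields op=0xd:5|pad=0:11 → word 6800h → 68 00

68 00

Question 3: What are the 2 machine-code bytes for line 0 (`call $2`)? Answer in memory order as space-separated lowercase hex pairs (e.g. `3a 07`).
0. call fields op=0x10:5|imm=2:11 → word 8002h → 80 02

80 02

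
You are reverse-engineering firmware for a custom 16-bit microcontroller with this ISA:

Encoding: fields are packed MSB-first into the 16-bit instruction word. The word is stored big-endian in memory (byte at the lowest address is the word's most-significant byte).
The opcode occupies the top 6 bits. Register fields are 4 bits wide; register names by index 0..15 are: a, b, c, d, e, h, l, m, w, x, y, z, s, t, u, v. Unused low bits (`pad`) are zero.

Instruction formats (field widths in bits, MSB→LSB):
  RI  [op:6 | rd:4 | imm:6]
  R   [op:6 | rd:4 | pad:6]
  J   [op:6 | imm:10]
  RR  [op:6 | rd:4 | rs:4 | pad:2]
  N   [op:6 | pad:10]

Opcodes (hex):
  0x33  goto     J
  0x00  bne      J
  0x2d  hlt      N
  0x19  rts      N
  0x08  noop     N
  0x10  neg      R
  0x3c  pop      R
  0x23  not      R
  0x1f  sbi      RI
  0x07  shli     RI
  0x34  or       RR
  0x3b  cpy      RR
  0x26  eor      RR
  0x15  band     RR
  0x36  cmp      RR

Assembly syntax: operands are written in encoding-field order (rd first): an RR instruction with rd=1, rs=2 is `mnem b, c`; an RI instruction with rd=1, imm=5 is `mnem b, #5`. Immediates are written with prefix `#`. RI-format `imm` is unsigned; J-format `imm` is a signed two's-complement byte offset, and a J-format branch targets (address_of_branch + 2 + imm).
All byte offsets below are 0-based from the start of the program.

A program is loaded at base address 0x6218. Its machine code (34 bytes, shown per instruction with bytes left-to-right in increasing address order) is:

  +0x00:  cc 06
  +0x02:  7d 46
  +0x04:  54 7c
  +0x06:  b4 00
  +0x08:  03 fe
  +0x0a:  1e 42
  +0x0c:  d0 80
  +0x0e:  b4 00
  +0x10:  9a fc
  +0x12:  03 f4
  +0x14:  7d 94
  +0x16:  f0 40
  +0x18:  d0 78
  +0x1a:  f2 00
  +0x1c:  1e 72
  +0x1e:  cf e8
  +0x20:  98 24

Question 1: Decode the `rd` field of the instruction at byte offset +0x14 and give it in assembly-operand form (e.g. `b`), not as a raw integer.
l

+0x14: 7d 94 ⇒ word 0x7d94 (big)
  top 6b → 0x1f → sbi [RI]
  [9:6] rd=6 = l
  [5:0] imm=20 = #20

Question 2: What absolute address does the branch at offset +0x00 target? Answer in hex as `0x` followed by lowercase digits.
0x6220

[00] cc 06 → 0xcc06
  top 6b → 0x33 → goto [J]
  imm: (w>>0)&0x3ff=0x6 → #6
  target = base 0x6218 + off 0x00 + 2 + imm 6 = 0x6220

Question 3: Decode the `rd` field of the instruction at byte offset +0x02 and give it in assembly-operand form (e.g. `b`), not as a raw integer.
@+02  big-endian(7d 46) = 0x7d46
  top 6b → 0x1f → sbi [RI]
  rd@[9:6]=0x5 ⇒ h
  imm@[5:0]=0x6 ⇒ #6

h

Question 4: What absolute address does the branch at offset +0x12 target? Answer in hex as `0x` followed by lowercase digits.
@+12  big-endian(03 f4) = 0x03f4
  opcode bits[15:10]=0x0: bne/J
  [9:0] imm=1012 (s10→-12) = #-12
  target = base 0x6218 + off 0x12 + 2 + imm -12 = 0x6220

0x6220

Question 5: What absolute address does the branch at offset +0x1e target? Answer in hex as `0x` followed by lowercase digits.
[1e] cf e8 → 0xcfe8
  op=0xcfe8>>10=0x33 ⇒ goto (J)
  imm@[9:0]=0x3e8 (s10→-24) ⇒ #-24
  target = base 0x6218 + off 0x1e + 2 + imm -24 = 0x6220

0x6220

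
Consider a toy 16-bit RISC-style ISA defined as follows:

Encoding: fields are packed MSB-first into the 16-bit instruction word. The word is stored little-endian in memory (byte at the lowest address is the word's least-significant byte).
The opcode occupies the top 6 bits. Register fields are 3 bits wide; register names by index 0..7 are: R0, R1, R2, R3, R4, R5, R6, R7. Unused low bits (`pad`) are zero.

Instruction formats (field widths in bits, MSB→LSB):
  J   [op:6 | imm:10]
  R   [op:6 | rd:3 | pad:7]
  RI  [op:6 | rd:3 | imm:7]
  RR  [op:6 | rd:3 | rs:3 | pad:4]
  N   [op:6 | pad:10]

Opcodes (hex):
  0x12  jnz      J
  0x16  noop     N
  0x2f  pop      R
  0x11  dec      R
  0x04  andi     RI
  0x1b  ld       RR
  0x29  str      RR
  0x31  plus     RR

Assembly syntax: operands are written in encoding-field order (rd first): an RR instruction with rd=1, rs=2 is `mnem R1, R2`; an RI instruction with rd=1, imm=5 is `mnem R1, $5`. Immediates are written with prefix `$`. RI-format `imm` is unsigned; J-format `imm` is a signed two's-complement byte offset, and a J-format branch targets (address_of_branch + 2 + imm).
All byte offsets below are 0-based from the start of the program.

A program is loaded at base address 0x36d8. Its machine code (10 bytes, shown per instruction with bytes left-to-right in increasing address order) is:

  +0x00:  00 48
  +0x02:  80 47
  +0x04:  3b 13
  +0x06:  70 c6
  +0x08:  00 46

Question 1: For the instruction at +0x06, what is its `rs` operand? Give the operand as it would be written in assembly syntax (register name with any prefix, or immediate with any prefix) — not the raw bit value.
[06] 70 c6 → 0xc670
  top 6b → 0x31 → plus [RR]
  rd: (w>>7)&0x7=0x4 → R4
  rs: (w>>4)&0x7=0x7 → R7

R7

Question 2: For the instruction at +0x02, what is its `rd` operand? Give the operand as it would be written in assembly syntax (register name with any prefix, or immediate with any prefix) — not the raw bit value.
R7

off 0x02: read 80 47 as little → 0x4780
  opcode bits[15:10]=0x11: dec/R
  [9:7] rd=7 = R7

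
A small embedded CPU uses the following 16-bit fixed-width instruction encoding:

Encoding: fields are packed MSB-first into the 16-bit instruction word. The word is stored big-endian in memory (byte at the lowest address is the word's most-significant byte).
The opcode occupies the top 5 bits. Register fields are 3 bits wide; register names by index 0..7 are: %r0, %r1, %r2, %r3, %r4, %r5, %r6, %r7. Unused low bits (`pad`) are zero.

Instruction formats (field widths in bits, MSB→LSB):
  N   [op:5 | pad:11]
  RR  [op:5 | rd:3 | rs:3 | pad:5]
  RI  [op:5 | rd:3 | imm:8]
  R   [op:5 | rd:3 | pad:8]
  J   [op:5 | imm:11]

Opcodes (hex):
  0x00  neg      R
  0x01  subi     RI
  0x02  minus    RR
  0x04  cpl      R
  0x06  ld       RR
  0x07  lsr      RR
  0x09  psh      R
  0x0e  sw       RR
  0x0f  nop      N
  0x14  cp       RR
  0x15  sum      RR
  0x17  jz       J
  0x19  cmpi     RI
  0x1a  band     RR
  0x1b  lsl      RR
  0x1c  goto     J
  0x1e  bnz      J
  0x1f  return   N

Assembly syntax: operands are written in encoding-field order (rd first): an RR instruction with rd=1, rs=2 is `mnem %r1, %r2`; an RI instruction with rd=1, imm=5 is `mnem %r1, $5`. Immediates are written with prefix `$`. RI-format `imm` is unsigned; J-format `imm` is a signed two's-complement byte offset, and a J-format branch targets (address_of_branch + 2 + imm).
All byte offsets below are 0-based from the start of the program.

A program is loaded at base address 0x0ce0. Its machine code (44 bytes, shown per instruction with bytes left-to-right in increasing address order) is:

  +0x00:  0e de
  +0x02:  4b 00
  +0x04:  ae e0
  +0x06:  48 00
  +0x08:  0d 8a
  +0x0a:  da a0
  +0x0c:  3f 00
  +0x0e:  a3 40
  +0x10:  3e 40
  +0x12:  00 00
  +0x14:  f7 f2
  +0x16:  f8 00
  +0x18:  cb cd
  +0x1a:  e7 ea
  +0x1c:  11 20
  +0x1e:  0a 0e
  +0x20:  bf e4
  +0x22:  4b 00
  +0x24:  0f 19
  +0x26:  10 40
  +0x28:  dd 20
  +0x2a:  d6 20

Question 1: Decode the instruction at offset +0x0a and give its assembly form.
lsl %r2, %r5

[0a] da a0 → 0xdaa0
  op=0xdaa0>>11=0x1b ⇒ lsl (RR)
  rd@[10:8]=0x2 ⇒ %r2
  rs@[7:5]=0x5 ⇒ %r5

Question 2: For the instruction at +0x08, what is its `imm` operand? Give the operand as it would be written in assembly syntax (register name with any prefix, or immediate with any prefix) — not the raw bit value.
off 0x08: read 0d 8a as big → 0x0d8a
  top 5b → 0x1 → subi [RI]
  rd@[10:8]=0x5 ⇒ %r5
  imm@[7:0]=0x8a ⇒ $138

$138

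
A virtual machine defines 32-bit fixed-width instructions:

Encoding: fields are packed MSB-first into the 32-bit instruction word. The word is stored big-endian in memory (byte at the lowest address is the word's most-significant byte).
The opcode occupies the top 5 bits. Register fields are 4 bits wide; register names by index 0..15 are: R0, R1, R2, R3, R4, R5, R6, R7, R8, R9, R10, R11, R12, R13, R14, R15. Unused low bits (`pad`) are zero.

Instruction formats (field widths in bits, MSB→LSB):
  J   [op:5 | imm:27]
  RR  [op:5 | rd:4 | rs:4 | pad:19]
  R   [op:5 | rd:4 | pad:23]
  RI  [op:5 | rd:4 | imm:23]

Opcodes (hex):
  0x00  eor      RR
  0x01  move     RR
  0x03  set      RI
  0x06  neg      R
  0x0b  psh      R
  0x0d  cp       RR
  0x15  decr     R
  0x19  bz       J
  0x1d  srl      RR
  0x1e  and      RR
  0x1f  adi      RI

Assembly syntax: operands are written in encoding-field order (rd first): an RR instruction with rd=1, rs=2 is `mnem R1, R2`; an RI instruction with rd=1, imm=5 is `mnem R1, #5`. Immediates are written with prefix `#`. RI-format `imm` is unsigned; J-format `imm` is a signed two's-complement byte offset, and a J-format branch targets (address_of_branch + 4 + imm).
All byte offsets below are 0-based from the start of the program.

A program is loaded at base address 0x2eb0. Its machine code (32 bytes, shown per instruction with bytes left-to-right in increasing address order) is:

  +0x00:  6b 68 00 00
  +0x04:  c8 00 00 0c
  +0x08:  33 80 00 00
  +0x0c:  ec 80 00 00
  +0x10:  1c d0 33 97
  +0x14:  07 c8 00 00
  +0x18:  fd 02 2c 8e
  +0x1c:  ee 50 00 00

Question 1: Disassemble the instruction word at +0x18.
+0x18: fd 02 2c 8e ⇒ word 0xfd022c8e (big)
  top 5b → 0x1f → adi [RI]
  rd@[26:23]=0xa ⇒ R10
  imm@[22:0]=0x22c8e ⇒ #142478

adi R10, #142478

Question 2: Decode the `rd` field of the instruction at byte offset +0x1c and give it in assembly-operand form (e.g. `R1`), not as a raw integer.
off 0x1c: read ee 50 00 00 as big → 0xee500000
  top 5b → 0x1d → srl [RR]
  rd@[26:23]=0xc ⇒ R12
  rs@[22:19]=0xa ⇒ R10

R12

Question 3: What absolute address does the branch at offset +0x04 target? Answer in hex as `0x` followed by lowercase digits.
0x2ec4

[04] c8 00 00 0c → 0xc800000c
  opcode bits[31:27]=0x19: bz/J
  imm@[26:0]=0xc ⇒ #12
  target = base 0x2eb0 + off 0x04 + 4 + imm 12 = 0x2ec4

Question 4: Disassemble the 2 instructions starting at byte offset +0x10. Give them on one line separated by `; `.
set R9, #5256087; eor R15, R9

off 0x10: read 1c d0 33 97 as big → 0x1cd03397
  top 5b → 0x3 → set [RI]
  rd: (w>>23)&0xf=0x9 → R9
  imm: (w>>0)&0x7fffff=0x503397 → #5256087
off 0x14: read 07 c8 00 00 as big → 0x07c80000
  top 5b → 0x0 → eor [RR]
  rd: (w>>23)&0xf=0xf → R15
  rs: (w>>19)&0xf=0x9 → R9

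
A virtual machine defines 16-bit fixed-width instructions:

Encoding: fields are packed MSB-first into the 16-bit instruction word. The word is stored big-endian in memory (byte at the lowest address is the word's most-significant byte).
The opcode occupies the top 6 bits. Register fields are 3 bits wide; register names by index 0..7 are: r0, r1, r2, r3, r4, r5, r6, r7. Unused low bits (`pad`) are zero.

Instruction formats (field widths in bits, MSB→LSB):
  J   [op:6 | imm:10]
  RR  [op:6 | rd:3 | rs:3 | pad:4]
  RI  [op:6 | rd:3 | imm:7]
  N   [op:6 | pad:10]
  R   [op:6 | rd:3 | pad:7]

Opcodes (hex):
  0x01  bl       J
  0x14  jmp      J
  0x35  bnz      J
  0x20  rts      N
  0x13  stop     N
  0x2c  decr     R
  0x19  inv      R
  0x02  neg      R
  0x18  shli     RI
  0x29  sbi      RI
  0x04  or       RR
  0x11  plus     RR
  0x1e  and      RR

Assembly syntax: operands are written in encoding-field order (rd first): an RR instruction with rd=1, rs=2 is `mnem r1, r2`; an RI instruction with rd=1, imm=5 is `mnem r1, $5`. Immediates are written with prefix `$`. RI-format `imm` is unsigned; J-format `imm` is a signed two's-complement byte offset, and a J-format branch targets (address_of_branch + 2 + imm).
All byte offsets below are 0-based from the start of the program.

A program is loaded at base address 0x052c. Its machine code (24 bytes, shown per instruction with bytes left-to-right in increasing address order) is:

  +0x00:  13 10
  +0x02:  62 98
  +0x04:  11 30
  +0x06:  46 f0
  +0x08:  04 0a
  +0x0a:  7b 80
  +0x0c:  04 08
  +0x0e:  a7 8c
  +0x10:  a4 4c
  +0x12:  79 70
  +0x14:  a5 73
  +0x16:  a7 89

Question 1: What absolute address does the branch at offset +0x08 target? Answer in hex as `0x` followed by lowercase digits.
0x0540

off 0x08: read 04 0a as big → 0x040a
  top 6b → 0x1 → bl [J]
  [9:0] imm=10 = $10
  target = base 0x052c + off 0x08 + 2 + imm 10 = 0x0540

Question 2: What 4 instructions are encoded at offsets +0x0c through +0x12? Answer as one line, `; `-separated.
bl $8; sbi r7, $12; sbi r0, $76; and r2, r7

@+0c  big-endian(04 08) = 0x0408
  op=0x0408>>10=0x1 ⇒ bl (J)
  [9:0] imm=8 = $8
@+0e  big-endian(a7 8c) = 0xa78c
  op=0xa78c>>10=0x29 ⇒ sbi (RI)
  [9:7] rd=7 = r7
  [6:0] imm=12 = $12
@+10  big-endian(a4 4c) = 0xa44c
  op=0xa44c>>10=0x29 ⇒ sbi (RI)
  [9:7] rd=0 = r0
  [6:0] imm=76 = $76
@+12  big-endian(79 70) = 0x7970
  op=0x7970>>10=0x1e ⇒ and (RR)
  [9:7] rd=2 = r2
  [6:4] rs=7 = r7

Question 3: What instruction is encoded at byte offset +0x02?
+0x02: 62 98 ⇒ word 0x6298 (big)
  op=0x6298>>10=0x18 ⇒ shli (RI)
  rd@[9:7]=0x5 ⇒ r5
  imm@[6:0]=0x18 ⇒ $24

shli r5, $24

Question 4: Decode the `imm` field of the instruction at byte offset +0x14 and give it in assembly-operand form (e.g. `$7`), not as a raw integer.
[14] a5 73 → 0xa573
  top 6b → 0x29 → sbi [RI]
  rd@[9:7]=0x2 ⇒ r2
  imm@[6:0]=0x73 ⇒ $115

$115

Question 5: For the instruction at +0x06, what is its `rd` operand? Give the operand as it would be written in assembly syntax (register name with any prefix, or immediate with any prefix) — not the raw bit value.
[06] 46 f0 → 0x46f0
  top 6b → 0x11 → plus [RR]
  rd@[9:7]=0x5 ⇒ r5
  rs@[6:4]=0x7 ⇒ r7

r5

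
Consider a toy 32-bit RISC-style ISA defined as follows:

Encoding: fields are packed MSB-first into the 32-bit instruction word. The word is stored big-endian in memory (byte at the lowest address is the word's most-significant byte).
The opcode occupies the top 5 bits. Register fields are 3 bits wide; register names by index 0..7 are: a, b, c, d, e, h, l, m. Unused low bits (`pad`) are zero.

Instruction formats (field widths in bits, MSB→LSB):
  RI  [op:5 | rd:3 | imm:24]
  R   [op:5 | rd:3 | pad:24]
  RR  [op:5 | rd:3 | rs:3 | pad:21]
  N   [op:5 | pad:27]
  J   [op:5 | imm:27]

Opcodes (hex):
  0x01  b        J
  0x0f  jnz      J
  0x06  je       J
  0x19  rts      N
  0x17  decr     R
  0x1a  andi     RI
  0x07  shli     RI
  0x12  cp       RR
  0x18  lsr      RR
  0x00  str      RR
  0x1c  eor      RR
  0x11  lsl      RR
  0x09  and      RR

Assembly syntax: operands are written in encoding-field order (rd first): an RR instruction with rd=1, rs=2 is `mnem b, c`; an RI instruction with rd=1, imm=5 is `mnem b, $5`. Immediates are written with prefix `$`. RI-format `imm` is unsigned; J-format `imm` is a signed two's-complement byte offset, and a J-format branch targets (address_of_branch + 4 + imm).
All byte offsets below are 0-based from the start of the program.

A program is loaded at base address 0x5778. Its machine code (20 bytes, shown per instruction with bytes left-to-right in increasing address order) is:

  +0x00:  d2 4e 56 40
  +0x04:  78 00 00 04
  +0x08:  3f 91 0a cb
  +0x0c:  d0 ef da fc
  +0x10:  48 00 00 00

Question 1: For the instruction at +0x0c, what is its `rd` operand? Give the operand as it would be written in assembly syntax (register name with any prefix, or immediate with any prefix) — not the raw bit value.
a

off 0x0c: read d0 ef da fc as big → 0xd0efdafc
  opcode bits[31:27]=0x1a: andi/RI
  rd@[26:24]=0x0 ⇒ a
  imm@[23:0]=0xefdafc ⇒ $15719164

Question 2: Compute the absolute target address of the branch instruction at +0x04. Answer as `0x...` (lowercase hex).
0x5784

[04] 78 00 00 04 → 0x78000004
  opcode bits[31:27]=0xf: jnz/J
  [26:0] imm=4 = $4
  target = base 0x5778 + off 0x04 + 4 + imm 4 = 0x5784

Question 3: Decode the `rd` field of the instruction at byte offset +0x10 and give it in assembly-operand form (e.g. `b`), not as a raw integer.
+0x10: 48 00 00 00 ⇒ word 0x48000000 (big)
  op=0x48000000>>27=0x9 ⇒ and (RR)
  rd@[26:24]=0x0 ⇒ a
  rs@[23:21]=0x0 ⇒ a

a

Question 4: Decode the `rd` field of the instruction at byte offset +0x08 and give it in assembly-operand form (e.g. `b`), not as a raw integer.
@+08  big-endian(3f 91 0a cb) = 0x3f910acb
  opcode bits[31:27]=0x7: shli/RI
  rd: (w>>24)&0x7=0x7 → m
  imm: (w>>0)&0xffffff=0x910acb → $9505483

m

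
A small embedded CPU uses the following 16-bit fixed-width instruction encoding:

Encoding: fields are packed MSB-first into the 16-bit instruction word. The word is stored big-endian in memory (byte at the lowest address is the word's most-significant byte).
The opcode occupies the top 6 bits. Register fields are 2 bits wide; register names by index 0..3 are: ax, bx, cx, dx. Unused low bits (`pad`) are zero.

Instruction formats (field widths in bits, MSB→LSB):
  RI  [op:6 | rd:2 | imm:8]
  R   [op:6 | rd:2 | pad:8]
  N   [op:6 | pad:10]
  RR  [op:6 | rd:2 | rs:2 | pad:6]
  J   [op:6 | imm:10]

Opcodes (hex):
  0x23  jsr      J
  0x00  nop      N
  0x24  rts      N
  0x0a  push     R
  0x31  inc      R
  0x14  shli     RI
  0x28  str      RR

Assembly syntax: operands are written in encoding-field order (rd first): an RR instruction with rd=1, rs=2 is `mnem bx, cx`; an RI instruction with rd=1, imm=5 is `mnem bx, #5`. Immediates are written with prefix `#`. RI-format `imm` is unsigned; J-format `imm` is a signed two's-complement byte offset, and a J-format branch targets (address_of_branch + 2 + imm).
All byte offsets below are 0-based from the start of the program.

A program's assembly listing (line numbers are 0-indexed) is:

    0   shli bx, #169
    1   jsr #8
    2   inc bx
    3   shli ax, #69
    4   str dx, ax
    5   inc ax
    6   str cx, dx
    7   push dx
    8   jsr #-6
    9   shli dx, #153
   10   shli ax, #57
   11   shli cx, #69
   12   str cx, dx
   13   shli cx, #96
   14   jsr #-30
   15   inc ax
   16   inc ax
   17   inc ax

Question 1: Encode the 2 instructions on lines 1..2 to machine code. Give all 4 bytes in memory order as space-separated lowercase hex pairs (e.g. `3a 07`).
L1: jsr op=0x23:6|imm=8:10 ⇒ 0x8c08 ⇒ big 8c 08
L2: inc op=0x31:6|rd=1:2|pad=0:8 ⇒ 0xc500 ⇒ big c5 00

8c 08 c5 00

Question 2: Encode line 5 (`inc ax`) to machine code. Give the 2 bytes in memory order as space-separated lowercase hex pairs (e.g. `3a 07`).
c4 00

5. inc fields op=0x31:6|rd=0:2|pad=0:8 → word c400h → c4 00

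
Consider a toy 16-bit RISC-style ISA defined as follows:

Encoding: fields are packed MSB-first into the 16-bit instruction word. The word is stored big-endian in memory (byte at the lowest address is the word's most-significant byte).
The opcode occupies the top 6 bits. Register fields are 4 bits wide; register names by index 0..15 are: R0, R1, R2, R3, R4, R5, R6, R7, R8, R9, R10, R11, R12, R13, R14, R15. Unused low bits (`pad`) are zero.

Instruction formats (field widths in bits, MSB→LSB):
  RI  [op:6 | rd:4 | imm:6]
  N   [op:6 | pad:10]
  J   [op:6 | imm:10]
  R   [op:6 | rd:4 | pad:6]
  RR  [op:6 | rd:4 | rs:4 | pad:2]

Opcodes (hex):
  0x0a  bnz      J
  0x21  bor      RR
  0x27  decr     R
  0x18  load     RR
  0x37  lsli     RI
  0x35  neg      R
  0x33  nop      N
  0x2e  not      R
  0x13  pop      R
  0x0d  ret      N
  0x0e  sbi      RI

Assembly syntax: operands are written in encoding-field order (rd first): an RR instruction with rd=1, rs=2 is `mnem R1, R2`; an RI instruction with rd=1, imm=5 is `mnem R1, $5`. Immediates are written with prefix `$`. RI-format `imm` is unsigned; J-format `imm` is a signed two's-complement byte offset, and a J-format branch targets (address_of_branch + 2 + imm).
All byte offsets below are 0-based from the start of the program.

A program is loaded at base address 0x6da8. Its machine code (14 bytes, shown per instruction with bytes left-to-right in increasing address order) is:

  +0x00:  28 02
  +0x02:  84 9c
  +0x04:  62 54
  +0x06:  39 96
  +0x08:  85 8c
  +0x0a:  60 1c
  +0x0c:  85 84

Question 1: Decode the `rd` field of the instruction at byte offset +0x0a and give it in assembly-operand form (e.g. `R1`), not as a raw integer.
+0x0a: 60 1c ⇒ word 0x601c (big)
  opcode bits[15:10]=0x18: load/RR
  rd: (w>>6)&0xf=0x0 → R0
  rs: (w>>2)&0xf=0x7 → R7

R0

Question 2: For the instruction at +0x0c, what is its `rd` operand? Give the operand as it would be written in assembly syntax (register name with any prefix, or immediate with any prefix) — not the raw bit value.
R6

@+0c  big-endian(85 84) = 0x8584
  op=0x8584>>10=0x21 ⇒ bor (RR)
  rd: (w>>6)&0xf=0x6 → R6
  rs: (w>>2)&0xf=0x1 → R1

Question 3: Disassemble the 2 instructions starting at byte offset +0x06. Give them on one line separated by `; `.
sbi R6, $22; bor R6, R3

[06] 39 96 → 0x3996
  opcode bits[15:10]=0xe: sbi/RI
  [9:6] rd=6 = R6
  [5:0] imm=22 = $22
[08] 85 8c → 0x858c
  opcode bits[15:10]=0x21: bor/RR
  [9:6] rd=6 = R6
  [5:2] rs=3 = R3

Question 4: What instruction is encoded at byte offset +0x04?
[04] 62 54 → 0x6254
  top 6b → 0x18 → load [RR]
  rd: (w>>6)&0xf=0x9 → R9
  rs: (w>>2)&0xf=0x5 → R5

load R9, R5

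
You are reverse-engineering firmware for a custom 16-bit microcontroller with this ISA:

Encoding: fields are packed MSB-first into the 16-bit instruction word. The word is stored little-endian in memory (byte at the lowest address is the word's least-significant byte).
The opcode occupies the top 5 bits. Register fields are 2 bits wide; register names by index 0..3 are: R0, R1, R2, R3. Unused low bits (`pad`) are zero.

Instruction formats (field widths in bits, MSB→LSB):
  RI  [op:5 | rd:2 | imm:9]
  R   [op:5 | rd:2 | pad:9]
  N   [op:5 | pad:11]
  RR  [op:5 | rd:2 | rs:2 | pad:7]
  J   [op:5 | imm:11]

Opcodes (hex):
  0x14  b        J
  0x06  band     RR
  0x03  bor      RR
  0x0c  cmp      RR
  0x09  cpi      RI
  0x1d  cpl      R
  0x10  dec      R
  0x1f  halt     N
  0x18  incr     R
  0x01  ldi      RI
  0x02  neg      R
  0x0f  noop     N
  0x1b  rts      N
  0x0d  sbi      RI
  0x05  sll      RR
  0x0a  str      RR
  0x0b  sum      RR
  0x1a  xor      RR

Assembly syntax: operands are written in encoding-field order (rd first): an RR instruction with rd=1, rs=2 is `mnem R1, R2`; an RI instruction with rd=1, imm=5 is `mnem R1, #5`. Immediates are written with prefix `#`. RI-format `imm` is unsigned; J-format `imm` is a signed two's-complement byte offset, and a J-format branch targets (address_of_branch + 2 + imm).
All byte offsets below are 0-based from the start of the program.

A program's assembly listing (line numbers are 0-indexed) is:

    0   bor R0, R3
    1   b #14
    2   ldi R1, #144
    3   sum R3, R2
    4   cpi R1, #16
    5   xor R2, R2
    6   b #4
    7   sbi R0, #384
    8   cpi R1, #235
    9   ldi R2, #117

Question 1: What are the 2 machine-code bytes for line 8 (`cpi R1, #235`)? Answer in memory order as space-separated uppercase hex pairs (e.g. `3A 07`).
EB 4A

line 8 (cpi): pack op=0x9:5|rd=1:2|imm=235:9 = 0x4aeb; little→ eb 4a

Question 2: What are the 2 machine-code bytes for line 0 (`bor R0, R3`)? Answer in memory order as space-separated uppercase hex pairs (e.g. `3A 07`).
80 19

0. bor fields op=0x3:5|rd=0:2|rs=3:2|pad=0:7 → word 1980h → 80 19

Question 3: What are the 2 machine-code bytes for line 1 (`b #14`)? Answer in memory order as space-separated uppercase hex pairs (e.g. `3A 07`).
0E A0

L1: b op=0x14:5|imm=14:11 ⇒ 0xa00e ⇒ little 0e a0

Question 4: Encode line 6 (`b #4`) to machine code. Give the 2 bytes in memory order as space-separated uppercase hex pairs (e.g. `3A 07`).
04 A0

L6: b op=0x14:5|imm=4:11 ⇒ 0xa004 ⇒ little 04 a0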